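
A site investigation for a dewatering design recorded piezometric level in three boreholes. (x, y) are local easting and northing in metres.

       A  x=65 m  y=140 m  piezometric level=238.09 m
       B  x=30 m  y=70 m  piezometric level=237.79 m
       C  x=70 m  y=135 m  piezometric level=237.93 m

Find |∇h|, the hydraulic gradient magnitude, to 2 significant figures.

0.023

Differences from A: to B (Δx, Δy, Δh) = (-35, -70, -0.30); to C = (5, -5, -0.16).
Determinant of the coordinate differences = (-35)·(-5) − 5·(-70) = 525.
∂h/∂x = [(-0.30)·(-5) − (-0.16)·(-70)] / 525 = -0.01848
∂h/∂y = [(-35)·(-0.16) − 5·(-0.30)] / 525 = +0.01352
|∇h| = √(-0.01848² + 0.01352²) = 0.0229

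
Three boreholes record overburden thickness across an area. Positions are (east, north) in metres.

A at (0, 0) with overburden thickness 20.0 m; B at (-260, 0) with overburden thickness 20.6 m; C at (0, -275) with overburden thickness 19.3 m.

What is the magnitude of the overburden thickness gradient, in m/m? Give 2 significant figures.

∂d/∂x = (20.6 − 20.0) / (-260 − 0) = -0.002308
∂d/∂y = (19.3 − 20.0) / (-275 − 0) = +0.002545
|∇f| = √(-0.002308² + 0.002545²) = 0.003436 m/m

0.0034 m/m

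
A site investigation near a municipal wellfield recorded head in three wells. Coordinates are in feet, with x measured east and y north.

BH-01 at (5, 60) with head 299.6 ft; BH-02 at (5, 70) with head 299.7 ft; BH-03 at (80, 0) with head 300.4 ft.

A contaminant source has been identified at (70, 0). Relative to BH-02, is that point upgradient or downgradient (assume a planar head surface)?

Taking BH-01 as reference: BH-02−BH-01 = (0, 10, +0.1); BH-03−BH-01 = (75, -60, +0.8).
Solve a·Δx + b·Δy = Δh: det = 0·(-60) − 75·10 = -750.
∂h/∂x = [(+0.1)·(-60) − (+0.8)·10] / -750 = +0.01867
∂h/∂y = [0·(+0.8) − 75·(+0.1)] / -750 = +0.010000
Head at (70, 0) = 299.6 + (+0.01867)·(65) + (+0.010000)·(-60) = 300.21 ft.
That is higher than the 299.7 ft at BH-02, so the point is upgradient.

upgradient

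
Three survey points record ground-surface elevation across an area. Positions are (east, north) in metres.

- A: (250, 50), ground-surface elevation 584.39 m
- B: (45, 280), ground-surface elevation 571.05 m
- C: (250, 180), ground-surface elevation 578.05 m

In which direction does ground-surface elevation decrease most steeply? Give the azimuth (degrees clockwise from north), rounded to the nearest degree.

Taking A as reference: B−A = (-205, 230, -13.34); C−A = (0, 130, -6.34).
Determinant of the coordinate differences = (-205)·130 − 0·230 = -26650.
∂z/∂x = [(-13.34)·130 − (-6.34)·230] / -26650 = +0.01036
∂z/∂y = [(-205)·(-6.34) − 0·(-13.34)] / -26650 = -0.04877
Steepest decrease is along −∇f: components (-0.01036 E, +0.04877 N).
Azimuth = atan2(-0.01036, +0.04877) = 348.0° ≈ 348°.

348°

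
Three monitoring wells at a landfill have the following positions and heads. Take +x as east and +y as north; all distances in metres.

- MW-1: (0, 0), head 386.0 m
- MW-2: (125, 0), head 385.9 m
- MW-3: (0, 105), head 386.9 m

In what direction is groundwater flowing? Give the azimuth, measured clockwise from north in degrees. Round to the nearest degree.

175°

∂h/∂x = (385.9 − 386.0) / (125 − 0) = -0.0008000
∂h/∂y = (386.9 − 386.0) / (105 − 0) = +0.008571
Flow direction (−∇h) has components (+0.0008000 E, -0.008571 N).
Azimuth = atan2(E, N) = atan2(+0.0008000, -0.008571) = 174.7° ≈ 175°.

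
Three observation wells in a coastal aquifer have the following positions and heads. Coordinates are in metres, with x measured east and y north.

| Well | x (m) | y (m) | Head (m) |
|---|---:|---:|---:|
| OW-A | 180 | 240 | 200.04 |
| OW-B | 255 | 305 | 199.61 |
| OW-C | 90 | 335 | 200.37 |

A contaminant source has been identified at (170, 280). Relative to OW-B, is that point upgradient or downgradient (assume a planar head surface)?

upgradient

Three-point gradient (reference OW-A): Δ to OW-B = (75, 65, -0.43), Δ to OW-C = (-90, 95, +0.33).
∂h/∂x = -0.004802, ∂h/∂y = -0.001075 (det = 12975).
Head at (170, 280) = 200.04 + (-0.004802)·(-10) + (-0.001075)·(40) = 200.05 m.
That is higher than the 199.61 m at OW-B, so the point is upgradient.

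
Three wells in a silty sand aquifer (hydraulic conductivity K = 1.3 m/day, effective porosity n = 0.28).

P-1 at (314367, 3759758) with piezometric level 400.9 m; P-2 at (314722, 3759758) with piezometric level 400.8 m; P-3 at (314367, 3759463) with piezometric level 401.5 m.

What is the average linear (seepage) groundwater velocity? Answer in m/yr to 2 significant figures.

3.5 m/yr

∂h/∂x = (400.8 − 400.9) / (314722 − 314367) = -0.0002817
∂h/∂y = (401.5 − 400.9) / (3759463 − 3759758) = -0.002034
|∇h| = √(-0.0002817² + -0.002034²) = 0.002053
Seepage velocity v = K·i/n = 1.3 × 0.002053 / 0.28 = 0.009532 m/day = 3.482 m/yr.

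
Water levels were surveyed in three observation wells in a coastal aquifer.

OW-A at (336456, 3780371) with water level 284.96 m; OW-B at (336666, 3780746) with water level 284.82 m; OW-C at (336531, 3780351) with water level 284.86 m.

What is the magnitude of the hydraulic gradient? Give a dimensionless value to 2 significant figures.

0.0013

Three-point gradient (reference OW-A): Δ to OW-B = (210, 375, -0.14), Δ to OW-C = (75, -20, -0.10).
∂h/∂x = -0.001247, ∂h/∂y = +0.0003248 (det = -32325).
|∇h| = √(-0.001247² + 0.0003248²) = 0.001289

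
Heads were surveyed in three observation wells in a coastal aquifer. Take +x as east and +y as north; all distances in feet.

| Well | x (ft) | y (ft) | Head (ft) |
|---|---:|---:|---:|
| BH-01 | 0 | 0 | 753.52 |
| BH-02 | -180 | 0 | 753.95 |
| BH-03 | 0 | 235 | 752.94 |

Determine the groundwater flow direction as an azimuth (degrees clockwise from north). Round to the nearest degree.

044°

∂h/∂x = (753.95 − 753.52) / (-180 − 0) = -0.002389
∂h/∂y = (752.94 − 753.52) / (235 − 0) = -0.002468
Flow direction (−∇h) has components (+0.002389 E, +0.002468 N).
Azimuth = atan2(E, N) = atan2(+0.002389, +0.002468) = 44.1° ≈ 044°.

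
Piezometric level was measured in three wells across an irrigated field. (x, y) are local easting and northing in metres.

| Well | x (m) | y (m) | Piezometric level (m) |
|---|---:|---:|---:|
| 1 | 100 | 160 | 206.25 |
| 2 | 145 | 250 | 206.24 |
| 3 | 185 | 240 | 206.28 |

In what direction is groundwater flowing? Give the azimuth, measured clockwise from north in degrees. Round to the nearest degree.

302°

Differences from 1: to 2 (Δx, Δy, Δh) = (45, 90, -0.01); to 3 = (85, 80, +0.03).
Solve a·Δx + b·Δy = Δh: det = 45·80 − 85·90 = -4050.
∂h/∂x = [(-0.01)·80 − (+0.03)·90] / -4050 = +0.0008642
∂h/∂y = [45·(+0.03) − 85·(-0.01)] / -4050 = -0.0005432
Flow direction (−∇h) has components (-0.0008642 E, +0.0005432 N).
Azimuth = atan2(E, N) = atan2(-0.0008642, +0.0005432) = 302.2° ≈ 302°.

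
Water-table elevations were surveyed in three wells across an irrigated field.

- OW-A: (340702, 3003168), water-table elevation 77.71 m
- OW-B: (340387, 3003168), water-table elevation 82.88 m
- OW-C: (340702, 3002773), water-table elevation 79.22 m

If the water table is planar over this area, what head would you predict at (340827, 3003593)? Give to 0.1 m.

74.0 m

∂h/∂x = (82.88 − 77.71) / (340387 − 340702) = -0.01641
∂h/∂y = (79.22 − 77.71) / (3002773 − 3003168) = -0.003823
h(340827, 3003593) = 77.71 + (-0.01641)·(125) + (-0.003823)·(425) = 77.71 -2.052 -1.625 = 74.034 m.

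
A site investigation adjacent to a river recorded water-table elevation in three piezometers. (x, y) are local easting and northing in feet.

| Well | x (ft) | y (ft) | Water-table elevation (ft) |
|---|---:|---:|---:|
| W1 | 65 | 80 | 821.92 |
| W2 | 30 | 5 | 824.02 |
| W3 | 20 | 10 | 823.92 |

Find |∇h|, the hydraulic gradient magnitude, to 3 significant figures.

0.0267

Taking W1 as reference: W2−W1 = (-35, -75, +2.10); W3−W1 = (-45, -70, +2.00).
Determinant of the coordinate differences = (-35)·(-70) − (-45)·(-75) = -925.
∂h/∂x = [(+2.10)·(-70) − (+2.00)·(-75)] / -925 = -0.003243
∂h/∂y = [(-35)·(+2.00) − (-45)·(+2.10)] / -925 = -0.02649
|∇h| = √(-0.003243² + -0.02649²) = 0.02669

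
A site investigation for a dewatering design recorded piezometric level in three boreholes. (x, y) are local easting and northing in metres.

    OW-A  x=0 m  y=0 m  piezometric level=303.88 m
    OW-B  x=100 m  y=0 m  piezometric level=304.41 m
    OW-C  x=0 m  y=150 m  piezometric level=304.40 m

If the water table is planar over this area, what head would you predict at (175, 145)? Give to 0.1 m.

305.3 m

∂h/∂x = (304.41 − 303.88) / (100 − 0) = +0.005300
∂h/∂y = (304.40 − 303.88) / (150 − 0) = +0.003467
h(175, 145) = 303.88 + (+0.005300)·(175) + (+0.003467)·(145) = 303.88 +0.928 +0.503 = 305.310 m.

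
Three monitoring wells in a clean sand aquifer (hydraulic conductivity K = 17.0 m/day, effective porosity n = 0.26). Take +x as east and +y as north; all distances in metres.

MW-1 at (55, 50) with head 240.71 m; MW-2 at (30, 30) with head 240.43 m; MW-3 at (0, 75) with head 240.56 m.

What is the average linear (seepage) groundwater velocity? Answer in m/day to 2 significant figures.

With h = a·x + b·y + c and MW-1 as origin, the differences give:
  (-25)·a + (-20)·b = -0.28
  (-55)·a + 25·b = -0.15
Eliminate b (×25 and ×(-20), subtract): -1725·a = -10.000 → a = ∂h/∂x = +0.005797
Back-substitute: b = ∂h/∂y = +0.006754.
|∇h| = √(0.005797² + 0.006754²) = 0.008901
Seepage velocity v = K·i/n = 17.0 × 0.008901 / 0.26 = 0.582 m/day.

0.58 m/day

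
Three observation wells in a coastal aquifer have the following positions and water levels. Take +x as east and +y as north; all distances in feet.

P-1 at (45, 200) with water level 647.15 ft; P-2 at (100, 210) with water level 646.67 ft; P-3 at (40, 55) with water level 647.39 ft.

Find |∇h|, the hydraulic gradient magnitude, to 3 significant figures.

Taking P-1 as reference: P-2−P-1 = (55, 10, -0.48); P-3−P-1 = (-5, -145, +0.24).
Solve a·Δx + b·Δy = Δh: det = 55·(-145) − (-5)·10 = -7925.
∂h/∂x = [(-0.48)·(-145) − (+0.24)·10] / -7925 = -0.008479
∂h/∂y = [55·(+0.24) − (-5)·(-0.48)] / -7925 = -0.001363
|∇h| = √(-0.008479² + -0.001363²) = 0.008588

0.00859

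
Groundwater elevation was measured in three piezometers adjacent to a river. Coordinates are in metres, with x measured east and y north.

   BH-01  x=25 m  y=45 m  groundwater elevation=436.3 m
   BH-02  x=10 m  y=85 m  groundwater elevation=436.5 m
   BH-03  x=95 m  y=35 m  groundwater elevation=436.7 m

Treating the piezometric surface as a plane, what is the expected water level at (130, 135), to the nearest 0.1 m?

With h = a·x + b·y + c and BH-01 as origin, the differences give:
  (-15)·a + 40·b = +0.2
  70·a + (-10)·b = +0.4
Eliminate b (×(-10) and ×40, subtract): -2650·a = -18.00 → a = ∂h/∂x = +0.006792
Back-substitute: b = ∂h/∂y = +0.007547.
h(130, 135) = 436.3 + (+0.006792)·(105) + (+0.007547)·(90) = 436.3 +0.713 +0.679 = 437.692 m.

437.7 m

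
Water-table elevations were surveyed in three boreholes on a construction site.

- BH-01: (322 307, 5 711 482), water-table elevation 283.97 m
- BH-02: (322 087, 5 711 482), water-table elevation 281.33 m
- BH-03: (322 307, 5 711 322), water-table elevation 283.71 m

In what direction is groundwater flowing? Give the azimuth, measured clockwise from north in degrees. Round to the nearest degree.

∂h/∂x = (281.33 − 283.97) / (322087 − 322307) = +0.01200
∂h/∂y = (283.71 − 283.97) / (5711322 − 5711482) = +0.001625
Flow direction (−∇h) has components (-0.01200 E, -0.001625 N).
Azimuth = atan2(E, N) = atan2(-0.01200, -0.001625) = 262.3° ≈ 262°.

262°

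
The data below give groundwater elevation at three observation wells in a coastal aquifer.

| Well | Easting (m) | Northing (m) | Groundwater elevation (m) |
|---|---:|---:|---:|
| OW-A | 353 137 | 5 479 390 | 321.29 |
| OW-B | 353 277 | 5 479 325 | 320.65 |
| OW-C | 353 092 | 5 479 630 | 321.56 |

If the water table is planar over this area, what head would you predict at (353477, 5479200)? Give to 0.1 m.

319.7 m

Three-point gradient (reference OW-A): Δ to OW-B = (140, -65, -0.64), Δ to OW-C = (-45, 240, +0.27).
∂h/∂x = -0.004435, ∂h/∂y = +0.0002934 (det = 30675).
h(353477, 5479200) = 321.29 + (-0.004435)·(340) + (+0.0002934)·(-190) = 321.29 -1.508 -0.056 = 319.726 m.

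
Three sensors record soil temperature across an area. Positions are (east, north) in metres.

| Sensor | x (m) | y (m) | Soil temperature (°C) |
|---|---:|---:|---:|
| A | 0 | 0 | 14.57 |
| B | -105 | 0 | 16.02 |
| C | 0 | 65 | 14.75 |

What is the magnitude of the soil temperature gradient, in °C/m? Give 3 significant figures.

∂T/∂x = (16.02 − 14.57) / (-105 − 0) = -0.01381
∂T/∂y = (14.75 − 14.57) / (65 − 0) = +0.002769
|∇f| = √(-0.01381² + 0.002769²) = 0.01408 °C/m

0.0141 °C/m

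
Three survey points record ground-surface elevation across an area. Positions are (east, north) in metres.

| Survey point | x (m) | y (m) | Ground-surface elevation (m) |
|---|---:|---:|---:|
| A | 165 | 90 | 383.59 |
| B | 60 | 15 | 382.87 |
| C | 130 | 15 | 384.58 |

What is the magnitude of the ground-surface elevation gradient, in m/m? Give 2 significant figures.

0.035 m/m

Taking A as reference: B−A = (-105, -75, -0.72); C−A = (-35, -75, +0.99).
Determinant of the coordinate differences = (-105)·(-75) − (-35)·(-75) = 5250.
∂z/∂x = [(-0.72)·(-75) − (+0.99)·(-75)] / 5250 = +0.02443
∂z/∂y = [(-105)·(+0.99) − (-35)·(-0.72)] / 5250 = -0.02460
|∇f| = √(0.02443² + -0.02460²) = 0.03467 m/m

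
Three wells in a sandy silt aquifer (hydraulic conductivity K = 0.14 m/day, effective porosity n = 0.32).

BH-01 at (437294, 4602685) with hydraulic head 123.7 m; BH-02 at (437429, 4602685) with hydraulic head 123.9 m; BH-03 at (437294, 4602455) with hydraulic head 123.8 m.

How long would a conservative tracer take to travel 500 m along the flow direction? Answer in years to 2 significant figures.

∂h/∂x = (123.9 − 123.7) / (437429 − 437294) = +0.001481
∂h/∂y = (123.8 − 123.7) / (4602455 − 4602685) = -0.0004348
|∇h| = √(0.001481² + -0.0004348²) = 0.001544
Seepage velocity v = K·i/n = 0.14 × 0.001544 / 0.32 = 0.0006755 m/day.
t = 500 / 0.0006755 = 7.402e+05 days = 2.03e+03 years.

2000 years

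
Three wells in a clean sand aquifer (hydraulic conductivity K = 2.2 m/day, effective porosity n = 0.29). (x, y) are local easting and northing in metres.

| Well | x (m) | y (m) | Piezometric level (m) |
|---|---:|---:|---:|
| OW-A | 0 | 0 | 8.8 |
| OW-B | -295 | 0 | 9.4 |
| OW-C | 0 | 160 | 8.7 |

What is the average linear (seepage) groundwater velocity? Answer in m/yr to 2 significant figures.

∂h/∂x = (9.4 − 8.8) / (-295 − 0) = -0.002034
∂h/∂y = (8.7 − 8.8) / (160 − 0) = -0.0006250
|∇h| = √(-0.002034² + -0.0006250²) = 0.002128
Seepage velocity v = K·i/n = 2.2 × 0.002128 / 0.29 = 0.01614 m/day = 5.895 m/yr.

5.9 m/yr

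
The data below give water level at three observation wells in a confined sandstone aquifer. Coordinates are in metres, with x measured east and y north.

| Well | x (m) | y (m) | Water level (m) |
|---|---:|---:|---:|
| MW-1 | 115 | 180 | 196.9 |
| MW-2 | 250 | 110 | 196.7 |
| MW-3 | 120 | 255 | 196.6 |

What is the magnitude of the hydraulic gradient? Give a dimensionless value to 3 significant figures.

Taking MW-1 as reference: MW-2−MW-1 = (135, -70, -0.2); MW-3−MW-1 = (5, 75, -0.3).
Solve a·Δx + b·Δy = Δh: det = 135·75 − 5·(-70) = 10475.
∂h/∂x = [(-0.2)·75 − (-0.3)·(-70)] / 10475 = -0.003437
∂h/∂y = [135·(-0.3) − 5·(-0.2)] / 10475 = -0.003771
|∇h| = √(-0.003437² + -0.003771²) = 0.005102

0.00510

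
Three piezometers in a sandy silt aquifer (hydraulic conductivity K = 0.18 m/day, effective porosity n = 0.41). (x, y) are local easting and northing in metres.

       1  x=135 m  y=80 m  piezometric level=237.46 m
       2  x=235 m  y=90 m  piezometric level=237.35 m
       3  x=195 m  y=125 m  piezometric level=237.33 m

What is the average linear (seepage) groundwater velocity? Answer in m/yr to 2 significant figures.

Differences from 1: to 2 (Δx, Δy, Δh) = (100, 10, -0.11); to 3 = (60, 45, -0.13).
Solve a·Δx + b·Δy = Δh: det = 100·45 − 60·10 = 3900.
∂h/∂x = [(-0.11)·45 − (-0.13)·10] / 3900 = -0.0009359
∂h/∂y = [100·(-0.13) − 60·(-0.11)] / 3900 = -0.001641
|∇h| = √(-0.0009359² + -0.001641²) = 0.001889
Seepage velocity v = K·i/n = 0.18 × 0.001889 / 0.41 = 0.0008293 m/day = 0.3029 m/yr.

0.30 m/yr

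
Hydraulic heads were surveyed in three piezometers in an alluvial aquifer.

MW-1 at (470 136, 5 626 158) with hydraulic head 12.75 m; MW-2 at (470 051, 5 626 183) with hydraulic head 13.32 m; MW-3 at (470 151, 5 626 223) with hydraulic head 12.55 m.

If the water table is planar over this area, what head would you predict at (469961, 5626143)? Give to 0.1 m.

14.0 m

Taking MW-1 as reference: MW-2−MW-1 = (-85, 25, +0.57); MW-3−MW-1 = (15, 65, -0.20).
Solve a·Δx + b·Δy = Δh: det = (-85)·65 − 15·25 = -5900.
∂h/∂x = [(+0.57)·65 − (-0.20)·25] / -5900 = -0.007127
∂h/∂y = [(-85)·(-0.20) − 15·(+0.57)] / -5900 = -0.001432
h(469961, 5626143) = 12.75 + (-0.007127)·(-175) + (-0.001432)·(-15) = 12.75 +1.247 +0.021 = 14.019 m.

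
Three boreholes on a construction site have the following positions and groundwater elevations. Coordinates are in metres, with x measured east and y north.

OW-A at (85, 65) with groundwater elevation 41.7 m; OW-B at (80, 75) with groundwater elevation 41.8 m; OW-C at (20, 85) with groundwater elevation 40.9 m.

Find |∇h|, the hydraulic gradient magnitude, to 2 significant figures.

0.026

Three-point gradient (reference OW-A): Δ to OW-B = (-5, 10, +0.1), Δ to OW-C = (-65, 20, -0.8).
∂h/∂x = +0.01818, ∂h/∂y = +0.01909 (det = 550).
|∇h| = √(0.01818² + 0.01909²) = 0.02636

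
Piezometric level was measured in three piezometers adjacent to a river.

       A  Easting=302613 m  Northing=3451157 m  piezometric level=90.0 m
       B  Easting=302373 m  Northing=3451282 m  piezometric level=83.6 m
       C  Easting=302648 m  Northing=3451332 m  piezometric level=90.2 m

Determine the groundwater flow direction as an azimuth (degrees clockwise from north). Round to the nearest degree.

279°

Differences from A: to B (Δx, Δy, Δh) = (-240, 125, -6.4); to C = (35, 175, +0.2).
Determinant of the coordinate differences = (-240)·175 − 35·125 = -46375.
∂h/∂x = [(-6.4)·175 − (+0.2)·125] / -46375 = +0.02469
∂h/∂y = [(-240)·(+0.2) − 35·(-6.4)] / -46375 = -0.003795
Flow direction (−∇h) has components (-0.02469 E, +0.003795 N).
Azimuth = atan2(E, N) = atan2(-0.02469, +0.003795) = 278.7° ≈ 279°.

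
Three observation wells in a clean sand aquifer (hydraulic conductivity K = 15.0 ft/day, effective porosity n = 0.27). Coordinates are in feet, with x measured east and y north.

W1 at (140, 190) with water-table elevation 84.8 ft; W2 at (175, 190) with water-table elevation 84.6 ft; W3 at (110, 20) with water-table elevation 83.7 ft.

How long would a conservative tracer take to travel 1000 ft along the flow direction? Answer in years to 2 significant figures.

5.2 years

Taking W1 as reference: W2−W1 = (35, 0, -0.2); W3−W1 = (-30, -170, -1.1).
Solve a·Δx + b·Δy = Δh: det = 35·(-170) − (-30)·0 = -5950.
∂h/∂x = [(-0.2)·(-170) − (-1.1)·0] / -5950 = -0.005714
∂h/∂y = [35·(-1.1) − (-30)·(-0.2)] / -5950 = +0.007479
|∇h| = √(-0.005714² + 0.007479²) = 0.009412
Seepage velocity v = K·i/n = 15.0 × 0.009412 / 0.27 = 0.5229 ft/day.
t = 1000 / 0.5229 = 1912 days = 5.23 years.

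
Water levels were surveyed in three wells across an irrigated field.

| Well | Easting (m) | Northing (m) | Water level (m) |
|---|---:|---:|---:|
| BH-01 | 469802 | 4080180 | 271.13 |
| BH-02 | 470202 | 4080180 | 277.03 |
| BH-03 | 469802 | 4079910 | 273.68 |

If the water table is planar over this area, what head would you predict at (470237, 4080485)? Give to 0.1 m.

∂h/∂x = (277.03 − 271.13) / (470202 − 469802) = +0.01475
∂h/∂y = (273.68 − 271.13) / (4079910 − 4080180) = -0.009444
h(470237, 4080485) = 271.13 + (+0.01475)·(435) + (-0.009444)·(305) = 271.13 +6.416 -2.881 = 274.666 m.

274.7 m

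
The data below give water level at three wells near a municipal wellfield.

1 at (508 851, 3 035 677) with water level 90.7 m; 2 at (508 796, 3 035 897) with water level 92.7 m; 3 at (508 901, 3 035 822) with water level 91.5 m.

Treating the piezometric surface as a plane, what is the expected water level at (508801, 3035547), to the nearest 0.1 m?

90.0 m

Differences from 1: to 2 (Δx, Δy, Δh) = (-55, 220, +2.0); to 3 = (50, 145, +0.8).
Determinant of the coordinate differences = (-55)·145 − 50·220 = -18975.
∂h/∂x = [(+2.0)·145 − (+0.8)·220] / -18975 = -0.006008
∂h/∂y = [(-55)·(+0.8) − 50·(+2.0)] / -18975 = +0.007589
h(508801, 3035547) = 90.7 + (-0.006008)·(-50) + (+0.007589)·(-130) = 90.7 +0.300 -0.987 = 90.014 m.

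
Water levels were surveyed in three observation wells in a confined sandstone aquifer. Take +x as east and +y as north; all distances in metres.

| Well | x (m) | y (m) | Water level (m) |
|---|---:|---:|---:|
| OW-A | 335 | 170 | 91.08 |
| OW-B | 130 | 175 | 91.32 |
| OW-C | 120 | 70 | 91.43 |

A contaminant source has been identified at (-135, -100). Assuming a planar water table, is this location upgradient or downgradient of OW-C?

upgradient

Taking OW-A as reference: OW-B−OW-A = (-205, 5, +0.24); OW-C−OW-A = (-215, -100, +0.35).
Solve a·Δx + b·Δy = Δh: det = (-205)·(-100) − (-215)·5 = 21575.
∂h/∂x = [(+0.24)·(-100) − (+0.35)·5] / 21575 = -0.001194
∂h/∂y = [(-205)·(+0.35) − (-215)·(+0.24)] / 21575 = -0.0009340
Head at (-135, -100) = 91.08 + (-0.001194)·(-470) + (-0.0009340)·(-270) = 91.89 m.
That is higher than the 91.43 m at OW-C, so the point is upgradient.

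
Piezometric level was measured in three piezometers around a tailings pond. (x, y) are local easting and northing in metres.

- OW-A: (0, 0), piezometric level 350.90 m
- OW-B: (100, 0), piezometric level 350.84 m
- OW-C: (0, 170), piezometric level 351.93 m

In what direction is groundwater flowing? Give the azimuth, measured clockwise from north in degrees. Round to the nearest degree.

174°

∂h/∂x = (350.84 − 350.90) / (100 − 0) = -0.0006000
∂h/∂y = (351.93 − 350.90) / (170 − 0) = +0.006059
Flow direction (−∇h) has components (+0.0006000 E, -0.006059 N).
Azimuth = atan2(E, N) = atan2(+0.0006000, -0.006059) = 174.3° ≈ 174°.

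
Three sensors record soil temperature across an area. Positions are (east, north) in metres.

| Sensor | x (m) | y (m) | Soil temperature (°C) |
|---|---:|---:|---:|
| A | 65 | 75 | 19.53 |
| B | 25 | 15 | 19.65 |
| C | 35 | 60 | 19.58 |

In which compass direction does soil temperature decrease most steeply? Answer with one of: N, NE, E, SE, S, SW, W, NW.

NE

Taking A as reference: B−A = (-40, -60, +0.12); C−A = (-30, -15, +0.05).
Determinant of the coordinate differences = (-40)·(-15) − (-30)·(-60) = -1200.
∂T/∂x = [(+0.12)·(-15) − (+0.05)·(-60)] / -1200 = -0.0010000
∂T/∂y = [(-40)·(+0.05) − (-30)·(+0.12)] / -1200 = -0.001333
Steepest decrease is along −∇f = (+0.0010000 E, +0.001333 N) → northeast.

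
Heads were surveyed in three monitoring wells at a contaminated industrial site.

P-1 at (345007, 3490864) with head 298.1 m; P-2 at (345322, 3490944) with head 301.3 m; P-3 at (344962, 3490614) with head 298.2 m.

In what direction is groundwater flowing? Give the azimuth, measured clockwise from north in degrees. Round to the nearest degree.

282°

Three-point gradient (reference P-1): Δ to P-2 = (315, 80, +3.2), Δ to P-3 = (-45, -250, +0.1).
∂h/∂x = +0.01075, ∂h/∂y = -0.002335 (det = -75150).
Flow direction (−∇h) has components (-0.01075 E, +0.002335 N).
Azimuth = atan2(E, N) = atan2(-0.01075, +0.002335) = 282.3° ≈ 282°.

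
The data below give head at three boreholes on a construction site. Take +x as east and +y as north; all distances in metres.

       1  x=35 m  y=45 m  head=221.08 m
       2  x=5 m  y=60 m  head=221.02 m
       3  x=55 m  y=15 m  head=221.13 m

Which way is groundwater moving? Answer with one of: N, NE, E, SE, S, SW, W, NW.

Taking 1 as reference: 2−1 = (-30, 15, -0.06); 3−1 = (20, -30, +0.05).
Determinant of the coordinate differences = (-30)·(-30) − 20·15 = 600.
∂h/∂x = [(-0.06)·(-30) − (+0.05)·15] / 600 = +0.001750
∂h/∂y = [(-30)·(+0.05) − 20·(-0.06)] / 600 = -0.0005000
Flow = −∇h = (-0.001750 east, +0.0005000 north), which points west.

W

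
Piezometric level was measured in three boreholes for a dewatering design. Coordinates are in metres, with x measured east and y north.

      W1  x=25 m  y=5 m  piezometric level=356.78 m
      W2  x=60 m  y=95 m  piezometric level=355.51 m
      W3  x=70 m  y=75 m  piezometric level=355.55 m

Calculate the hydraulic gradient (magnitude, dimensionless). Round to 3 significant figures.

Differences from W1: to W2 (Δx, Δy, Δh) = (35, 90, -1.27); to W3 = (45, 70, -1.23).
Determinant of the coordinate differences = 35·70 − 45·90 = -1600.
∂h/∂x = [(-1.27)·70 − (-1.23)·90] / -1600 = -0.01362
∂h/∂y = [35·(-1.23) − 45·(-1.27)] / -1600 = -0.008813
|∇h| = √(-0.01362² + -0.008813²) = 0.01622

0.0162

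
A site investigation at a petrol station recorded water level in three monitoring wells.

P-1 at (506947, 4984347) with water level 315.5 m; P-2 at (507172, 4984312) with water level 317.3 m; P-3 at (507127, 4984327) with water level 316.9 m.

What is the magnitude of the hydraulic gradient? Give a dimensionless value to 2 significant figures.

With h = a·x + b·y + c and P-1 as origin, the differences give:
  225·a + (-35)·b = +1.8
  180·a + (-20)·b = +1.4
Eliminate b (×(-20) and ×(-35), subtract): 1800·a = 13.00 → a = ∂h/∂x = +0.007222
Back-substitute: b = ∂h/∂y = -0.005000.
|∇h| = √(0.007222² + -0.005000²) = 0.008784

0.0088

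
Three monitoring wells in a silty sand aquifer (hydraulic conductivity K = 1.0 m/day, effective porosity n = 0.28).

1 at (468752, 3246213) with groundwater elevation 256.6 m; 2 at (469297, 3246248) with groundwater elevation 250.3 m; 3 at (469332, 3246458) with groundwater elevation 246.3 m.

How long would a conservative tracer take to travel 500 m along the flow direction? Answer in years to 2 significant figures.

Differences from 1: to 2 (Δx, Δy, Δh) = (545, 35, -6.3); to 3 = (580, 245, -10.3).
Solve a·Δx + b·Δy = Δh: det = 545·245 − 580·35 = 113225.
∂h/∂x = [(-6.3)·245 − (-10.3)·35] / 113225 = -0.01045
∂h/∂y = [545·(-10.3) − 580·(-6.3)] / 113225 = -0.01731
|∇h| = √(-0.01045² + -0.01731²) = 0.02022
Seepage velocity v = K·i/n = 1.0 × 0.02022 / 0.28 = 0.07221 m/day.
t = 500 / 0.07221 = 6924 days = 19 years.

19 years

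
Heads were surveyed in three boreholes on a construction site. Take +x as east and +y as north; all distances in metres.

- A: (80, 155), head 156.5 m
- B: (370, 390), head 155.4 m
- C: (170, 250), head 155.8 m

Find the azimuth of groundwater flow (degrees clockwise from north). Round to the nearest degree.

Taking A as reference: B−A = (290, 235, -1.1); C−A = (90, 95, -0.7).
Solve a·Δx + b·Δy = Δh: det = 290·95 − 90·235 = 6400.
∂h/∂x = [(-1.1)·95 − (-0.7)·235] / 6400 = +0.009375
∂h/∂y = [290·(-0.7) − 90·(-1.1)] / 6400 = -0.01625
Flow direction (−∇h) has components (-0.009375 E, +0.01625 N).
Azimuth = atan2(E, N) = atan2(-0.009375, +0.01625) = 330.0° ≈ 330°.

330°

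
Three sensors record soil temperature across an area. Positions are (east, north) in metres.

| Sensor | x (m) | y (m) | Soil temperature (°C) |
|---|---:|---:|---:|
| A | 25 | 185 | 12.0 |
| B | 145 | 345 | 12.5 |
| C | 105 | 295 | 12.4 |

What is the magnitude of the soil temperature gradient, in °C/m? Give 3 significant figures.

0.0301 °C/m

With T = a·x + b·y + c and A as origin, the differences give:
  120·a + 160·b = +0.5
  80·a + 110·b = +0.4
Eliminate b (×110 and ×160, subtract): 400·a = -9.00 → a = ∂T/∂x = -0.02250
Back-substitute: b = ∂T/∂y = +0.02000.
|∇f| = √(-0.02250² + 0.02000²) = 0.0301 °C/m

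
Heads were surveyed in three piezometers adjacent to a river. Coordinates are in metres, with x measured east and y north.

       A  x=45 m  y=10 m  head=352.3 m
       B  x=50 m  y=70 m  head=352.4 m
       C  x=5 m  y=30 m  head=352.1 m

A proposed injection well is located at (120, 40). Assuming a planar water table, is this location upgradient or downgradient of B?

upgradient

With h = a·x + b·y + c and A as origin, the differences give:
  5·a + 60·b = +0.1
  (-40)·a + 20·b = -0.2
Eliminate b (×20 and ×60, subtract): 2500·a = 14.00 → a = ∂h/∂x = +0.005600
Back-substitute: b = ∂h/∂y = +0.001200.
Head at (120, 40) = 352.3 + (+0.005600)·(75) + (+0.001200)·(30) = 352.76 m.
That is higher than the 352.4 m at B, so the point is upgradient.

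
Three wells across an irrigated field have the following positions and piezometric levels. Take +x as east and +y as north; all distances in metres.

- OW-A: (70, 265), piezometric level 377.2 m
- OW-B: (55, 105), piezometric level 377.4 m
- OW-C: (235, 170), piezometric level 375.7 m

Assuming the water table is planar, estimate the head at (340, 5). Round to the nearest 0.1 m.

374.8 m

With h = a·x + b·y + c and OW-A as origin, the differences give:
  (-15)·a + (-160)·b = +0.2
  165·a + (-95)·b = -1.5
Eliminate b (×(-95) and ×(-160), subtract): 27825·a = -259.00 → a = ∂h/∂x = -0.009308
Back-substitute: b = ∂h/∂y = -0.0003774.
h(340, 5) = 377.2 + (-0.009308)·(270) + (-0.0003774)·(-260) = 377.2 -2.513 +0.098 = 374.785 m.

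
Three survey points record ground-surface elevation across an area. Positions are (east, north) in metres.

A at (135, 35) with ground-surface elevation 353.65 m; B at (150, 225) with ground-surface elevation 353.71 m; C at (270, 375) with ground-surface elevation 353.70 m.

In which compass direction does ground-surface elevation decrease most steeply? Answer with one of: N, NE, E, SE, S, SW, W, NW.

SE

Taking A as reference: B−A = (15, 190, +0.06); C−A = (135, 340, +0.05).
Determinant of the coordinate differences = 15·340 − 135·190 = -20550.
∂z/∂x = [(+0.06)·340 − (+0.05)·190] / -20550 = -0.0005304
∂z/∂y = [15·(+0.05) − 135·(+0.06)] / -20550 = +0.0003577
Steepest decrease is along −∇f = (+0.0005304 E, -0.0003577 N) → southeast.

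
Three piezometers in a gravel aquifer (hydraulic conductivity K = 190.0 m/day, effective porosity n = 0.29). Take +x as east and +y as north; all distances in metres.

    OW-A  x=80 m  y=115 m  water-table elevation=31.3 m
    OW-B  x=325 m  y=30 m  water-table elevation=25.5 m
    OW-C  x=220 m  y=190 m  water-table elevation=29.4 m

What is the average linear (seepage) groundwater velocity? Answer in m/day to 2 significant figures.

Differences from OW-A: to OW-B (Δx, Δy, Δh) = (245, -85, -5.8); to OW-C = (140, 75, -1.9).
Solve a·Δx + b·Δy = Δh: det = 245·75 − 140·(-85) = 30275.
∂h/∂x = [(-5.8)·75 − (-1.9)·(-85)] / 30275 = -0.01970
∂h/∂y = [245·(-1.9) − 140·(-5.8)] / 30275 = +0.01145
|∇h| = √(-0.01970² + 0.01145²) = 0.02279
Seepage velocity v = K·i/n = 190.0 × 0.02279 / 0.29 = 14.93 m/day.

15 m/day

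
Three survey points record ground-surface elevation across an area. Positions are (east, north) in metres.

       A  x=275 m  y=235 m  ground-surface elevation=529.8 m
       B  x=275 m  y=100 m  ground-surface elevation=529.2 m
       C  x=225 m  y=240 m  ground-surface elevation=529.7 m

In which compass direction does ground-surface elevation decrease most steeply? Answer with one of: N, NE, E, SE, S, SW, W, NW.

With z = a·x + b·y + c and A as origin, the differences give:
  0·a + (-135)·b = -0.6
  (-50)·a + 5·b = -0.1
Eliminate b (×5 and ×(-135), subtract): -6750·a = -16.50 → a = ∂z/∂x = +0.002444
Back-substitute: b = ∂z/∂y = +0.004444.
Steepest decrease is along −∇f = (-0.002444 E, -0.004444 N) → southwest.

SW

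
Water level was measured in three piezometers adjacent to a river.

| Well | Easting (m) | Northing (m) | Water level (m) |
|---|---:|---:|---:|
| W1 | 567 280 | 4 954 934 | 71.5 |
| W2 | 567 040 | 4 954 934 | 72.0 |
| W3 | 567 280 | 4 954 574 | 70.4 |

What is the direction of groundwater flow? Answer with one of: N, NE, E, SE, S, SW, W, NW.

∂h/∂x = (72.0 − 71.5) / (567040 − 567280) = -0.002083
∂h/∂y = (70.4 − 71.5) / (4954574 − 4954934) = +0.003056
Flow = −∇h = (+0.002083 east, -0.003056 north), which points southeast.

SE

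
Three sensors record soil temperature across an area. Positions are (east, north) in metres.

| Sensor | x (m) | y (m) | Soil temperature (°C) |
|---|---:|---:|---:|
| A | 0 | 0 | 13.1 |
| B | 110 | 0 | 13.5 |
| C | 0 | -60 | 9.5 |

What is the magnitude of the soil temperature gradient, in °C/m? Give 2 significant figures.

∂T/∂x = (13.5 − 13.1) / (110 − 0) = +0.003636
∂T/∂y = (9.5 − 13.1) / (-60 − 0) = +0.06000
|∇f| = √(0.003636² + 0.06000²) = 0.06011 °C/m

0.060 °C/m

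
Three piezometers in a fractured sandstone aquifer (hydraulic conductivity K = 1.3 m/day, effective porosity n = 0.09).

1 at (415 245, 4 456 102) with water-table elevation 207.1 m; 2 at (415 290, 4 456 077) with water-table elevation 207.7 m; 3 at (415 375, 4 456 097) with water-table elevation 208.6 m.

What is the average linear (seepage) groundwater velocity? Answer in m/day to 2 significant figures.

With h = a·x + b·y + c and 1 as origin, the differences give:
  45·a + (-25)·b = +0.6
  130·a + (-5)·b = +1.5
Eliminate b (×(-5) and ×(-25), subtract): 3025·a = 34.50 → a = ∂h/∂x = +0.01140
Back-substitute: b = ∂h/∂y = -0.003471.
|∇h| = √(0.01140² + -0.003471²) = 0.01192
Seepage velocity v = K·i/n = 1.3 × 0.01192 / 0.09 = 0.1722 m/day.

0.17 m/day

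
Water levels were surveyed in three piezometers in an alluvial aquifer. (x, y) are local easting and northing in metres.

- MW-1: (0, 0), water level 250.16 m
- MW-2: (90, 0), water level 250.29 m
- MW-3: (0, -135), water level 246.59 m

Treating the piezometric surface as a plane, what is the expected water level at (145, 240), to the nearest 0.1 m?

256.7 m

∂h/∂x = (250.29 − 250.16) / (90 − 0) = +0.001444
∂h/∂y = (246.59 − 250.16) / (-135 − 0) = +0.02644
h(145, 240) = 250.16 + (+0.001444)·(145) + (+0.02644)·(240) = 250.16 +0.209 +6.347 = 256.716 m.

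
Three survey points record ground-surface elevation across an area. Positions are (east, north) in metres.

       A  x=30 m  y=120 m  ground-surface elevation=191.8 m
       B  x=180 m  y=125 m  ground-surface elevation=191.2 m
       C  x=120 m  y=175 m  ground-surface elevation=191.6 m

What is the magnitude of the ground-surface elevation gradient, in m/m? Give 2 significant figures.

0.0051 m/m

With z = a·x + b·y + c and A as origin, the differences give:
  150·a + 5·b = -0.6
  90·a + 55·b = -0.2
Eliminate b (×55 and ×5, subtract): 7800·a = -32.00 → a = ∂z/∂x = -0.004103
Back-substitute: b = ∂z/∂y = +0.003077.
|∇f| = √(-0.004103² + 0.003077²) = 0.005129 m/m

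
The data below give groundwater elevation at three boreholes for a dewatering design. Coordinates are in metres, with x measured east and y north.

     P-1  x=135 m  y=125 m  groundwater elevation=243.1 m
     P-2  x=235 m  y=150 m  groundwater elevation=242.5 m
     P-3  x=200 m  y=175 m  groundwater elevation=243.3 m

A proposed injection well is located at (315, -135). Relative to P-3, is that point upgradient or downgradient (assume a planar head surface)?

downgradient

Taking P-1 as reference: P-2−P-1 = (100, 25, -0.6); P-3−P-1 = (65, 50, +0.2).
Determinant of the coordinate differences = 100·50 − 65·25 = 3375.
∂h/∂x = [(-0.6)·50 − (+0.2)·25] / 3375 = -0.01037
∂h/∂y = [100·(+0.2) − 65·(-0.6)] / 3375 = +0.01748
Head at (315, -135) = 243.1 + (-0.01037)·(180) + (+0.01748)·(-260) = 236.69 m.
That is lower than the 243.3 m at P-3, so the point is downgradient.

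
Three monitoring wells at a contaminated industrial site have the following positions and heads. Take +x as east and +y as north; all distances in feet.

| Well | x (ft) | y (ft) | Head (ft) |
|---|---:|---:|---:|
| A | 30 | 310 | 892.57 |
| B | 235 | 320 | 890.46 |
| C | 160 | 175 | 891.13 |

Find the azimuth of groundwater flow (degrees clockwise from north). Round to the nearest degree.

094°

With h = a·x + b·y + c and A as origin, the differences give:
  205·a + 10·b = -2.11
  130·a + (-135)·b = -1.44
Eliminate b (×(-135) and ×10, subtract): -28975·a = 299.250 → a = ∂h/∂x = -0.01033
Back-substitute: b = ∂h/∂y = +0.0007213.
Flow direction (−∇h) has components (+0.01033 E, -0.0007213 N).
Azimuth = atan2(E, N) = atan2(+0.01033, -0.0007213) = 94.0° ≈ 094°.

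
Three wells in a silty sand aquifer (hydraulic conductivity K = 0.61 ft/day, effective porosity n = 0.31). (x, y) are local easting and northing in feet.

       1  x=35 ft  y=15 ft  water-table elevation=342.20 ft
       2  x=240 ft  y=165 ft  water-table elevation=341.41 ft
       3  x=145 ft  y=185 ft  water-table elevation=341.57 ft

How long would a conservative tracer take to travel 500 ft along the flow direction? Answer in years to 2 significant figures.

Differences from 1: to 2 (Δx, Δy, Δh) = (205, 150, -0.79); to 3 = (110, 170, -0.63).
Determinant of the coordinate differences = 205·170 − 110·150 = 18350.
∂h/∂x = [(-0.79)·170 − (-0.63)·150] / 18350 = -0.002169
∂h/∂y = [205·(-0.63) − 110·(-0.79)] / 18350 = -0.002302
|∇h| = √(-0.002169² + -0.002302²) = 0.003163
Seepage velocity v = K·i/n = 0.61 × 0.003163 / 0.31 = 0.006224 ft/day.
t = 500 / 0.006224 = 8.033e+04 days = 220 years.

220 years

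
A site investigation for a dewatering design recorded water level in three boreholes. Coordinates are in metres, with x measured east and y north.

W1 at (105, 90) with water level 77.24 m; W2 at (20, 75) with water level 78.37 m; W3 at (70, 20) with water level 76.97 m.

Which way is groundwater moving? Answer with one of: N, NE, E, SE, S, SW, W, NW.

SE

Taking W1 as reference: W2−W1 = (-85, -15, +1.13); W3−W1 = (-35, -70, -0.27).
Determinant of the coordinate differences = (-85)·(-70) − (-35)·(-15) = 5425.
∂h/∂x = [(+1.13)·(-70) − (-0.27)·(-15)] / 5425 = -0.01533
∂h/∂y = [(-85)·(-0.27) − (-35)·(+1.13)] / 5425 = +0.01152
Flow = −∇h = (+0.01533 east, -0.01152 north), which points southeast.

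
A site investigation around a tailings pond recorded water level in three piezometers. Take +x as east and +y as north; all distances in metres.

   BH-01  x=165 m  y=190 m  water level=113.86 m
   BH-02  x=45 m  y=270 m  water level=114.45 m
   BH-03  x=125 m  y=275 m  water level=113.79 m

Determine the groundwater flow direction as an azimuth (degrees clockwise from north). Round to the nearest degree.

060°

With h = a·x + b·y + c and BH-01 as origin, the differences give:
  (-120)·a + 80·b = +0.59
  (-40)·a + 85·b = -0.07
Eliminate b (×85 and ×80, subtract): -7000·a = 55.750 → a = ∂h/∂x = -0.007964
Back-substitute: b = ∂h/∂y = -0.004571.
Flow direction (−∇h) has components (+0.007964 E, +0.004571 N).
Azimuth = atan2(E, N) = atan2(+0.007964, +0.004571) = 60.1° ≈ 060°.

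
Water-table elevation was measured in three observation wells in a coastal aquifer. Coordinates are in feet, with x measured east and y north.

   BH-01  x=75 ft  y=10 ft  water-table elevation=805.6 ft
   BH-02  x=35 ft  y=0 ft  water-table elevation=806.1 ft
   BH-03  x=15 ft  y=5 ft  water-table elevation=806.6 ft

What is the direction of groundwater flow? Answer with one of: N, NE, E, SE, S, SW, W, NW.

Taking BH-01 as reference: BH-02−BH-01 = (-40, -10, +0.5); BH-03−BH-01 = (-60, -5, +1.0).
Solve a·Δx + b·Δy = Δh: det = (-40)·(-5) − (-60)·(-10) = -400.
∂h/∂x = [(+0.5)·(-5) − (+1.0)·(-10)] / -400 = -0.01875
∂h/∂y = [(-40)·(+1.0) − (-60)·(+0.5)] / -400 = +0.02500
Flow = −∇h = (+0.01875 east, -0.02500 north), which points southeast.

SE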